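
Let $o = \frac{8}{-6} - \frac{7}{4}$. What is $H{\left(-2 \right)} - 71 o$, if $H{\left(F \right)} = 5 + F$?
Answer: $\frac{2663}{12} \approx 221.92$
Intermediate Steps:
$o = - \frac{37}{12}$ ($o = 8 \left(- \frac{1}{6}\right) - \frac{7}{4} = - \frac{4}{3} - \frac{7}{4} = - \frac{37}{12} \approx -3.0833$)
$H{\left(-2 \right)} - 71 o = \left(5 - 2\right) - - \frac{2627}{12} = 3 + \frac{2627}{12} = \frac{2663}{12}$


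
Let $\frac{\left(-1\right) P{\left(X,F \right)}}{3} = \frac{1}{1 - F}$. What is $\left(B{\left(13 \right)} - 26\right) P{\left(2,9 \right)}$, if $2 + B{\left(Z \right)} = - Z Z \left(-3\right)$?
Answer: $\frac{1437}{8} \approx 179.63$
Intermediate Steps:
$B{\left(Z \right)} = -2 + 3 Z^{2}$ ($B{\left(Z \right)} = -2 + - Z Z \left(-3\right) = -2 + - Z^{2} \left(-3\right) = -2 + 3 Z^{2}$)
$P{\left(X,F \right)} = - \frac{3}{1 - F}$
$\left(B{\left(13 \right)} - 26\right) P{\left(2,9 \right)} = \left(\left(-2 + 3 \cdot 13^{2}\right) - 26\right) \frac{3}{-1 + 9} = \left(\left(-2 + 3 \cdot 169\right) - 26\right) \frac{3}{8} = \left(\left(-2 + 507\right) - 26\right) 3 \cdot \frac{1}{8} = \left(505 - 26\right) \frac{3}{8} = 479 \cdot \frac{3}{8} = \frac{1437}{8}$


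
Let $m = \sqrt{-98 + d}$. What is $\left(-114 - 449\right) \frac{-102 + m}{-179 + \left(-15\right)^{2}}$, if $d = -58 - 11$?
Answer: $\frac{28713}{23} - \frac{563 i \sqrt{167}}{46} \approx 1248.4 - 158.16 i$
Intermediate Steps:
$d = -69$
$m = i \sqrt{167}$ ($m = \sqrt{-98 - 69} = \sqrt{-167} = i \sqrt{167} \approx 12.923 i$)
$\left(-114 - 449\right) \frac{-102 + m}{-179 + \left(-15\right)^{2}} = \left(-114 - 449\right) \frac{-102 + i \sqrt{167}}{-179 + \left(-15\right)^{2}} = - 563 \frac{-102 + i \sqrt{167}}{-179 + 225} = - 563 \frac{-102 + i \sqrt{167}}{46} = - 563 \left(-102 + i \sqrt{167}\right) \frac{1}{46} = - 563 \left(- \frac{51}{23} + \frac{i \sqrt{167}}{46}\right) = \frac{28713}{23} - \frac{563 i \sqrt{167}}{46}$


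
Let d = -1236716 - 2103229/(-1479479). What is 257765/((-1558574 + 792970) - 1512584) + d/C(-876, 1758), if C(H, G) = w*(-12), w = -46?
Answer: -347382975852846025/155044439986392 ≈ -2240.5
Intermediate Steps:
C(H, G) = 552 (C(H, G) = -46*(-12) = 552)
d = -1829693247735/1479479 (d = -1236716 - 2103229*(-1/1479479) = -1236716 + 2103229/1479479 = -1829693247735/1479479 ≈ -1.2367e+6)
257765/((-1558574 + 792970) - 1512584) + d/C(-876, 1758) = 257765/((-1558574 + 792970) - 1512584) - 1829693247735/1479479/552 = 257765/(-765604 - 1512584) - 1829693247735/1479479*1/552 = 257765/(-2278188) - 609897749245/272224136 = 257765*(-1/2278188) - 609897749245/272224136 = -257765/2278188 - 609897749245/272224136 = -347382975852846025/155044439986392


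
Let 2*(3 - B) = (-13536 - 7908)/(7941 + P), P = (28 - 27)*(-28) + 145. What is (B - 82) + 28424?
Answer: 38069122/1343 ≈ 28346.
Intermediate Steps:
P = 117 (P = 1*(-28) + 145 = -28 + 145 = 117)
B = 5816/1343 (B = 3 - (-13536 - 7908)/(2*(7941 + 117)) = 3 - (-10722)/8058 = 3 - 1/2*(-3574/1343) = 3 + 1787/1343 = 5816/1343 ≈ 4.3306)
(B - 82) + 28424 = (5816/1343 - 82) + 28424 = -104310/1343 + 28424 = 38069122/1343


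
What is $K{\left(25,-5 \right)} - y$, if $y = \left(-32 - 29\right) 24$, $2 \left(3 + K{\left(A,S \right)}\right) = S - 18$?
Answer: $\frac{2899}{2} \approx 1449.5$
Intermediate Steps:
$K{\left(A,S \right)} = -12 + \frac{S}{2}$ ($K{\left(A,S \right)} = -3 + \frac{S - 18}{2} = -3 + \frac{-18 + S}{2} = -3 + \left(-9 + \frac{S}{2}\right) = -12 + \frac{S}{2}$)
$y = -1464$ ($y = \left(-61\right) 24 = -1464$)
$K{\left(25,-5 \right)} - y = \left(-12 + \frac{1}{2} \left(-5\right)\right) - -1464 = \left(-12 - \frac{5}{2}\right) + 1464 = - \frac{29}{2} + 1464 = \frac{2899}{2}$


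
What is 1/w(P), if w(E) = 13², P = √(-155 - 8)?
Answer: 1/169 ≈ 0.0059172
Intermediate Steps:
P = I*√163 (P = √(-163) = I*√163 ≈ 12.767*I)
w(E) = 169
1/w(P) = 1/169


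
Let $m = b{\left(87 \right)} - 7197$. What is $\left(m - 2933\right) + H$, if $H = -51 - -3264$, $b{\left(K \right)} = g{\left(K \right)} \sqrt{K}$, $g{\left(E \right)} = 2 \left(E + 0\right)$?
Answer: $-6917 + 174 \sqrt{87} \approx -5294.0$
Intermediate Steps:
$g{\left(E \right)} = 2 E$
$b{\left(K \right)} = 2 K^{\frac{3}{2}}$ ($b{\left(K \right)} = 2 K \sqrt{K} = 2 K^{\frac{3}{2}}$)
$m = -7197 + 174 \sqrt{87}$ ($m = 2 \cdot 87^{\frac{3}{2}} - 7197 = 2 \cdot 87 \sqrt{87} - 7197 = 174 \sqrt{87} - 7197 = -7197 + 174 \sqrt{87} \approx -5574.0$)
$H = 3213$ ($H = -51 + 3264 = 3213$)
$\left(m - 2933\right) + H = \left(\left(-7197 + 174 \sqrt{87}\right) - 2933\right) + 3213 = \left(-10130 + 174 \sqrt{87}\right) + 3213 = -6917 + 174 \sqrt{87}$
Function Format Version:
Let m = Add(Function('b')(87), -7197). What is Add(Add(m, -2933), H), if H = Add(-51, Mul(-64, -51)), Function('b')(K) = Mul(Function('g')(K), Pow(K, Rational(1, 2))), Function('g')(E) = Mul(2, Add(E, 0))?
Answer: Add(-6917, Mul(174, Pow(87, Rational(1, 2)))) ≈ -5294.0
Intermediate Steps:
Function('g')(E) = Mul(2, E)
Function('b')(K) = Mul(2, Pow(K, Rational(3, 2))) (Function('b')(K) = Mul(Mul(2, K), Pow(K, Rational(1, 2))) = Mul(2, Pow(K, Rational(3, 2))))
m = Add(-7197, Mul(174, Pow(87, Rational(1, 2)))) (m = Add(Mul(2, Pow(87, Rational(3, 2))), -7197) = Add(Mul(2, Mul(87, Pow(87, Rational(1, 2)))), -7197) = Add(Mul(174, Pow(87, Rational(1, 2))), -7197) = Add(-7197, Mul(174, Pow(87, Rational(1, 2)))) ≈ -5574.0)
H = 3213 (H = Add(-51, 3264) = 3213)
Add(Add(m, -2933), H) = Add(Add(Add(-7197, Mul(174, Pow(87, Rational(1, 2)))), -2933), 3213) = Add(Add(-10130, Mul(174, Pow(87, Rational(1, 2)))), 3213) = Add(-6917, Mul(174, Pow(87, Rational(1, 2))))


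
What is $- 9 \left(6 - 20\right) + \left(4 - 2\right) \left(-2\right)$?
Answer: $122$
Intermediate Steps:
$- 9 \left(6 - 20\right) + \left(4 - 2\right) \left(-2\right) = \left(-9\right) \left(-14\right) + 2 \left(-2\right) = 126 - 4 = 122$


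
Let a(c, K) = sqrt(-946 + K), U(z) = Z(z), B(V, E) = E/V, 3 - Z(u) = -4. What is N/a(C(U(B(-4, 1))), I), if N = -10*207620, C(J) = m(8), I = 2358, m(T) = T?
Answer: -1038100*sqrt(353)/353 ≈ -55253.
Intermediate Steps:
Z(u) = 7 (Z(u) = 3 - 1*(-4) = 3 + 4 = 7)
U(z) = 7
C(J) = 8
N = -2076200
N/a(C(U(B(-4, 1))), I) = -2076200/sqrt(-946 + 2358) = -2076200*sqrt(353)/706 = -1038100*sqrt(353)/353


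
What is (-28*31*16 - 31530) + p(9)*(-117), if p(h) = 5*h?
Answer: -50683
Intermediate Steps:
(-28*31*16 - 31530) + p(9)*(-117) = (-28*31*16 - 31530) + (5*9)*(-117) = (-868*16 - 31530) + 45*(-117) = (-13888 - 31530) - 5265 = -45418 - 5265 = -50683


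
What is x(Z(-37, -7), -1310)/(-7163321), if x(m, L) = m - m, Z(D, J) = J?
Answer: 0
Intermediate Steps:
x(m, L) = 0
x(Z(-37, -7), -1310)/(-7163321) = 0/(-7163321) = 0*(-1/7163321) = 0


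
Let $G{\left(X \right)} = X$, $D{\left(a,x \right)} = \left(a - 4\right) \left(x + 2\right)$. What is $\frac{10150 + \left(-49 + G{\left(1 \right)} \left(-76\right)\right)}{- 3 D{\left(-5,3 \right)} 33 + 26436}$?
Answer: $\frac{10025}{30891} \approx 0.32453$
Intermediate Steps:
$D{\left(a,x \right)} = \left(-4 + a\right) \left(2 + x\right)$
$\frac{10150 + \left(-49 + G{\left(1 \right)} \left(-76\right)\right)}{- 3 D{\left(-5,3 \right)} 33 + 26436} = \frac{10150 + \left(-49 + 1 \left(-76\right)\right)}{- 3 \left(-8 - 12 + 2 \left(-5\right) - 15\right) 33 + 26436} = \frac{10150 - 125}{- 3 \left(-8 - 12 - 10 - 15\right) 33 + 26436} = \frac{10150 - 125}{\left(-3\right) \left(-45\right) 33 + 26436} = \frac{10025}{135 \cdot 33 + 26436} = \frac{10025}{4455 + 26436} = \frac{10025}{30891}$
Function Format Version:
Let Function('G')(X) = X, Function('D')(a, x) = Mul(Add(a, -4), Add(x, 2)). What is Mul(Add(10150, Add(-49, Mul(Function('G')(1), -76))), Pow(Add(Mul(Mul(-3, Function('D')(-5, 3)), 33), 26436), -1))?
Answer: Rational(10025, 30891) ≈ 0.32453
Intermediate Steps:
Function('D')(a, x) = Mul(Add(-4, a), Add(2, x))
Mul(Add(10150, Add(-49, Mul(Function('G')(1), -76))), Pow(Add(Mul(Mul(-3, Function('D')(-5, 3)), 33), 26436), -1)) = Mul(Add(10150, Add(-49, Mul(1, -76))), Pow(Add(Mul(Mul(-3, Add(-8, Mul(-4, 3), Mul(2, -5), Mul(-5, 3))), 33), 26436), -1)) = Mul(Add(10150, Add(-49, -76)), Pow(Add(Mul(Mul(-3, Add(-8, -12, -10, -15)), 33), 26436), -1)) = Mul(Add(10150, -125), Pow(Add(Mul(Mul(-3, -45), 33), 26436), -1)) = Mul(10025, Pow(Add(Mul(135, 33), 26436), -1)) = Mul(10025, Pow(Add(4455, 26436), -1)) = Mul(10025, Pow(30891, -1)) = Mul(10025, Rational(1, 30891)) = Rational(10025, 30891)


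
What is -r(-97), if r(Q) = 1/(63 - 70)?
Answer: ⅐ ≈ 0.14286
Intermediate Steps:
r(Q) = -⅐ (r(Q) = 1/(-7) = -⅐)
-r(-97) = -1*(-⅐) = ⅐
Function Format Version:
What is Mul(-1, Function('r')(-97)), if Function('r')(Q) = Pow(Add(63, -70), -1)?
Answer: Rational(1, 7) ≈ 0.14286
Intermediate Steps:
Function('r')(Q) = Rational(-1, 7) (Function('r')(Q) = Pow(-7, -1) = Rational(-1, 7))
Mul(-1, Function('r')(-97)) = Mul(-1, Rational(-1, 7)) = Rational(1, 7)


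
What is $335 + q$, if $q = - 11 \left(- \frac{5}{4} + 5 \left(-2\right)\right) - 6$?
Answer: $\frac{1811}{4} \approx 452.75$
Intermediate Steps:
$q = \frac{471}{4}$ ($q = - 11 \left(\left(-5\right) \frac{1}{4} - 10\right) - 6 = - 11 \left(- \frac{5}{4} - 10\right) - 6 = \left(-11\right) \left(- \frac{45}{4}\right) - 6 = \frac{495}{4} - 6 = \frac{471}{4} \approx 117.75$)
$335 + q = 335 + \frac{471}{4} = \frac{1811}{4}$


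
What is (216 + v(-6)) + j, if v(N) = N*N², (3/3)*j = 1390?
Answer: 1390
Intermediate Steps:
j = 1390
v(N) = N³
(216 + v(-6)) + j = (216 + (-6)³) + 1390 = (216 - 216) + 1390 = 0 + 1390 = 1390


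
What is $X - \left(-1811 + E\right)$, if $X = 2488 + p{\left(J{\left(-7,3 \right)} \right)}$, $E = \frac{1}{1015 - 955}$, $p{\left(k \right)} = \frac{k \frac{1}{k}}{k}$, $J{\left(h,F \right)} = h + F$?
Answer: $\frac{64481}{15} \approx 4298.7$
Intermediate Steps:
$J{\left(h,F \right)} = F + h$
$p{\left(k \right)} = \frac{1}{k}$ ($p{\left(k \right)} = 1 \frac{1}{k} = \frac{1}{k}$)
$E = \frac{1}{60} \approx 0.016667$
$X = \frac{9951}{4}$ ($X = 2488 + \frac{1}{3 - 7} = 2488 + \frac{1}{-4} = 2488 - \frac{1}{4} = \frac{9951}{4} \approx 2487.8$)
$X - \left(-1811 + E\right) = \frac{9951}{4} + \left(1811 - \frac{1}{60}\right) = \frac{9951}{4} + \frac{108659}{60} = \frac{64481}{15}$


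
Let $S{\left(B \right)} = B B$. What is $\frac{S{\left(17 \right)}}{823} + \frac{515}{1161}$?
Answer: $\frac{759374}{955503} \approx 0.79474$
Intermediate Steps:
$S{\left(B \right)} = B^{2}$
$\frac{S{\left(17 \right)}}{823} + \frac{515}{1161} = \frac{17^{2}}{823} + \frac{515}{1161} = 289 \cdot \frac{1}{823} + 515 \cdot \frac{1}{1161} = \frac{289}{823} + \frac{515}{1161} = \frac{759374}{955503}$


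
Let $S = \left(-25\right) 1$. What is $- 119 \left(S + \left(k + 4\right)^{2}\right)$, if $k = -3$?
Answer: $2856$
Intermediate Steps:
$S = -25$
$- 119 \left(S + \left(k + 4\right)^{2}\right) = - 119 \left(-25 + \left(-3 + 4\right)^{2}\right) = - 119 \left(-25 + 1^{2}\right) = - 119 \left(-25 + 1\right) = \left(-119\right) \left(-24\right) = 2856$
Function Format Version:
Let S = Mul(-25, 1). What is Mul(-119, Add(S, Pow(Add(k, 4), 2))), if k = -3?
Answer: 2856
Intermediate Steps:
S = -25
Mul(-119, Add(S, Pow(Add(k, 4), 2))) = Mul(-119, Add(-25, Pow(Add(-3, 4), 2))) = Mul(-119, Add(-25, Pow(1, 2))) = Mul(-119, Add(-25, 1)) = Mul(-119, -24) = 2856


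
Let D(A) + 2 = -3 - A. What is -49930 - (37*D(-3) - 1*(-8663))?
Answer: -58519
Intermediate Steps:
D(A) = -5 - A (D(A) = -2 + (-3 - A) = -5 - A)
-49930 - (37*D(-3) - 1*(-8663)) = -49930 - (37*(-5 - 1*(-3)) - 1*(-8663)) = -49930 - (37*(-5 + 3) + 8663) = -49930 - (37*(-2) + 8663) = -49930 - (-74 + 8663) = -49930 - 1*8589 = -49930 - 8589 = -58519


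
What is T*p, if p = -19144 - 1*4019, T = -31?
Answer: 718053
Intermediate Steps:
p = -23163 (p = -19144 - 4019 = -23163)
T*p = -31*(-23163) = 718053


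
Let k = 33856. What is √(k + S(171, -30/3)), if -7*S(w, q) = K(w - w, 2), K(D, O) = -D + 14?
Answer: √33854 ≈ 183.99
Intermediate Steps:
K(D, O) = 14 - D
S(w, q) = -2 (S(w, q) = -(14 - (w - w))/7 = -(14 - 1*0)/7 = -(14 + 0)/7 = -⅐*14 = -2)
√(k + S(171, -30/3)) = √(33856 - 2) = √33854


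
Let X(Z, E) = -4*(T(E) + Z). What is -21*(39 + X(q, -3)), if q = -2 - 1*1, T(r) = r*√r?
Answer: -1071 - 252*I*√3 ≈ -1071.0 - 436.48*I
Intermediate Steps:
T(r) = r^(3/2)
q = -3 (q = -2 - 1 = -3)
X(Z, E) = -4*Z - 4*E^(3/2) (X(Z, E) = -4*(E^(3/2) + Z) = -4*(Z + E^(3/2)) = -4*Z - 4*E^(3/2))
-21*(39 + X(q, -3)) = -21*(39 + (-4*(-3) - (-12)*I*√3)) = -21*(39 + (12 - (-12)*I*√3)) = -21*(39 + (12 + 12*I*√3)) = -21*(51 + 12*I*√3) = -1071 - 252*I*√3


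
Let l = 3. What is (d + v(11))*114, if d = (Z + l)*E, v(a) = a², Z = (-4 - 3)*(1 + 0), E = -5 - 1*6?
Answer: 18810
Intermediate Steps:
E = -11 (E = -5 - 6 = -11)
Z = -7 (Z = -7*1 = -7)
d = 44 (d = (-7 + 3)*(-11) = -4*(-11) = 44)
(d + v(11))*114 = (44 + 11²)*114 = (44 + 121)*114 = 165*114 = 18810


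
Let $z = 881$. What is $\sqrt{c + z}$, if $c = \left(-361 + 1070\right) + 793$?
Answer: $\sqrt{2383} \approx 48.816$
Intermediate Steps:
$c = 1502$ ($c = 709 + 793 = 1502$)
$\sqrt{c + z} = \sqrt{1502 + 881} = \sqrt{2383}$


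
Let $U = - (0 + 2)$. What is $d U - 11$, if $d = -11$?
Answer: $11$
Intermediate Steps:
$U = -2$ ($U = \left(-1\right) 2 = -2$)
$d U - 11 = \left(-11\right) \left(-2\right) - 11 = 22 - 11 = 11$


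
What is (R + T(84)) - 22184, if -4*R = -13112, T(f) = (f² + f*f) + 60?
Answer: -4734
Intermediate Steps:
T(f) = 60 + 2*f² (T(f) = (f² + f²) + 60 = 2*f² + 60 = 60 + 2*f²)
R = 3278 (R = -¼*(-13112) = 3278)
(R + T(84)) - 22184 = (3278 + (60 + 2*84²)) - 22184 = (3278 + (60 + 2*7056)) - 22184 = (3278 + (60 + 14112)) - 22184 = (3278 + 14172) - 22184 = 17450 - 22184 = -4734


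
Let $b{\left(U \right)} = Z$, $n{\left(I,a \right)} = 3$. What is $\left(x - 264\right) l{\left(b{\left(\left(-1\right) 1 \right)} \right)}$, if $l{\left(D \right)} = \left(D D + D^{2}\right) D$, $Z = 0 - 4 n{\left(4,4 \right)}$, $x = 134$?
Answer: $449280$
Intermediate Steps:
$Z = -12$ ($Z = 0 - 12 = -12$)
$b{\left(U \right)} = -12$
$l{\left(D \right)} = 2 D^{3}$ ($l{\left(D \right)} = \left(D^{2} + D^{2}\right) D = 2 D^{2} D = 2 D^{3}$)
$\left(x - 264\right) l{\left(b{\left(\left(-1\right) 1 \right)} \right)} = \left(134 - 264\right) 2 \left(-12\right)^{3} = - 130 \cdot 2 \left(-1728\right) = \left(-130\right) \left(-3456\right) = 449280$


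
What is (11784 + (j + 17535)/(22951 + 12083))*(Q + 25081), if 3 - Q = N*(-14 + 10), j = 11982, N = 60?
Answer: 1742587376842/5839 ≈ 2.9844e+8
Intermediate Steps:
Q = 243 (Q = 3 - 60*(-14 + 10) = 3 - 60*(-4) = 3 - 1*(-240) = 3 + 240 = 243)
(11784 + (j + 17535)/(22951 + 12083))*(Q + 25081) = (11784 + (11982 + 17535)/(22951 + 12083))*(243 + 25081) = (11784 + 29517/35034)*25324 = (11784 + 29517*(1/35034))*25324 = (11784 + 9839/11678)*25324 = (137623391/11678)*25324 = 1742587376842/5839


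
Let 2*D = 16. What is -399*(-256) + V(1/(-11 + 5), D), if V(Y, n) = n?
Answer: 102152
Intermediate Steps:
D = 8 (D = (½)*16 = 8)
-399*(-256) + V(1/(-11 + 5), D) = -399*(-256) + 8 = 102144 + 8 = 102152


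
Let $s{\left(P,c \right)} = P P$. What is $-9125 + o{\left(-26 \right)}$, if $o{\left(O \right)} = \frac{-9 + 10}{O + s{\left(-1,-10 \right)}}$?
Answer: $- \frac{228126}{25} \approx -9125.0$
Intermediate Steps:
$s{\left(P,c \right)} = P^{2}$
$o{\left(O \right)} = \frac{1}{1 + O}$ ($o{\left(O \right)} = \frac{-9 + 10}{O + \left(-1\right)^{2}} = 1 \frac{1}{O + 1} = 1 \frac{1}{1 + O} = \frac{1}{1 + O}$)
$-9125 + o{\left(-26 \right)} = -9125 + \frac{1}{1 - 26} = -9125 + \frac{1}{-25} = -9125 - \frac{1}{25} = - \frac{228126}{25}$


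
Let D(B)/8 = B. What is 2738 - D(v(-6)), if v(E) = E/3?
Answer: 2754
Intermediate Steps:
v(E) = E/3 (v(E) = E*(⅓) = E/3)
D(B) = 8*B
2738 - D(v(-6)) = 2738 - 8*(⅓)*(-6) = 2738 - 8*(-2) = 2738 - 1*(-16) = 2738 + 16 = 2754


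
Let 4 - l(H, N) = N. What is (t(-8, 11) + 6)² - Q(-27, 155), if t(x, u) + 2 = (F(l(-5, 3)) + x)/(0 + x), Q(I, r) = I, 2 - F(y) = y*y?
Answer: 3249/64 ≈ 50.766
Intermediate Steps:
l(H, N) = 4 - N
F(y) = 2 - y² (F(y) = 2 - y*y = 2 - y²)
t(x, u) = -2 + (1 + x)/x (t(x, u) = -2 + ((2 - (4 - 1*3)²) + x)/(0 + x) = -2 + ((2 - (4 - 3)²) + x)/x = -2 + ((2 - 1*1²) + x)/x = -2 + ((2 - 1*1) + x)/x = -2 + ((2 - 1) + x)/x = -2 + (1 + x)/x)
(t(-8, 11) + 6)² - Q(-27, 155) = ((1 - 1*(-8))/(-8) + 6)² - 1*(-27) = (-(1 + 8)/8 + 6)² + 27 = (-⅛*9 + 6)² + 27 = (-9/8 + 6)² + 27 = (39/8)² + 27 = 1521/64 + 27 = 3249/64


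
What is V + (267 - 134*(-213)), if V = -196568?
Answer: -167759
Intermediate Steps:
V + (267 - 134*(-213)) = -196568 + (267 - 134*(-213)) = -196568 + (267 + 28542) = -196568 + 28809 = -167759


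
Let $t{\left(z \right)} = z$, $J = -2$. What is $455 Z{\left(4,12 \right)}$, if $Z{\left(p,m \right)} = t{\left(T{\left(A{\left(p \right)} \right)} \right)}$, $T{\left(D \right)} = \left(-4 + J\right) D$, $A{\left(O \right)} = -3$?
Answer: $8190$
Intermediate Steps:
$T{\left(D \right)} = - 6 D$ ($T{\left(D \right)} = \left(-4 - 2\right) D = - 6 D$)
$Z{\left(p,m \right)} = 18$ ($Z{\left(p,m \right)} = \left(-6\right) \left(-3\right) = 18$)
$455 Z{\left(4,12 \right)} = 455 \cdot 18 = 8190$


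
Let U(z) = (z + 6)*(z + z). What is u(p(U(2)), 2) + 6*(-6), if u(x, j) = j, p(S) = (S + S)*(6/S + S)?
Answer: -34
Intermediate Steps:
U(z) = 2*z*(6 + z) (U(z) = (6 + z)*(2*z) = 2*z*(6 + z))
p(S) = 2*S*(S + 6/S) (p(S) = (2*S)*(S + 6/S) = 2*S*(S + 6/S))
u(p(U(2)), 2) + 6*(-6) = 2 + 6*(-6) = 2 - 36 = -34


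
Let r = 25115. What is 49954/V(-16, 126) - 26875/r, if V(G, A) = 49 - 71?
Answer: -125518596/55253 ≈ -2271.7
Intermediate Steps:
V(G, A) = -22
49954/V(-16, 126) - 26875/r = 49954/(-22) - 26875/25115 = 49954*(-1/22) - 26875*1/25115 = -24977/11 - 5375/5023 = -125518596/55253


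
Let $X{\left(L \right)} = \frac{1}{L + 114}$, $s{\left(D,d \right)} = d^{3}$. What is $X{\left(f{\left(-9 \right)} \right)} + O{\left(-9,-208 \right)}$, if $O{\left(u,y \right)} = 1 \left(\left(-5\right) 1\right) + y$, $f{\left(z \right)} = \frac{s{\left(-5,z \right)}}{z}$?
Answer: $- \frac{41534}{195} \approx -212.99$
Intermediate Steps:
$f{\left(z \right)} = z^{2}$ ($f{\left(z \right)} = \frac{z^{3}}{z} = z^{2}$)
$O{\left(u,y \right)} = -5 + y$ ($O{\left(u,y \right)} = 1 \left(-5\right) + y = -5 + y$)
$X{\left(L \right)} = \frac{1}{114 + L}$
$X{\left(f{\left(-9 \right)} \right)} + O{\left(-9,-208 \right)} = \frac{1}{114 + \left(-9\right)^{2}} - 213 = \frac{1}{114 + 81} - 213 = \frac{1}{195} - 213 = - \frac{41534}{195}$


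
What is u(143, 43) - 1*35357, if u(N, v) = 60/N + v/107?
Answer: -540984888/15301 ≈ -35356.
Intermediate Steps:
u(N, v) = 60/N + v/107 (u(N, v) = 60/N + v*(1/107) = 60/N + v/107)
u(143, 43) - 1*35357 = (60/143 + (1/107)*43) - 1*35357 = (60*(1/143) + 43/107) - 35357 = (60/143 + 43/107) - 35357 = 12569/15301 - 35357 = -540984888/15301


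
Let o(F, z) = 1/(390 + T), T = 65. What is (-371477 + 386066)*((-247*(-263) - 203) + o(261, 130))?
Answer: 429863294799/455 ≈ 9.4475e+8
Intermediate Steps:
o(F, z) = 1/455 (o(F, z) = 1/(390 + 65) = 1/455)
(-371477 + 386066)*((-247*(-263) - 203) + o(261, 130)) = (-371477 + 386066)*((-247*(-263) - 203) + 1/455) = 14589*((64961 - 203) + 1/455) = 14589*(64758 + 1/455) = 14589*(29464891/455) = 429863294799/455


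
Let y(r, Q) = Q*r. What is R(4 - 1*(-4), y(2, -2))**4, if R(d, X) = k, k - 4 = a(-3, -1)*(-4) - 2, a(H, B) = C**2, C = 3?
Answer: 1336336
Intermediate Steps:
a(H, B) = 9 (a(H, B) = 3**2 = 9)
k = -34 (k = 4 + (9*(-4) - 2) = 4 + (-36 - 2) = 4 - 38 = -34)
R(d, X) = -34
R(4 - 1*(-4), y(2, -2))**4 = (-34)**4 = 1336336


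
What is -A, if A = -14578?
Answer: 14578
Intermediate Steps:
-A = -1*(-14578) = 14578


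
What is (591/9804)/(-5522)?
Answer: -197/18045896 ≈ -1.0917e-5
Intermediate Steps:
(591/9804)/(-5522) = (591*(1/9804))*(-1/5522) = (197/3268)*(-1/5522) = -197/18045896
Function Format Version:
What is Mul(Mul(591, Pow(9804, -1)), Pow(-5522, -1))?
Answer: Rational(-197, 18045896) ≈ -1.0917e-5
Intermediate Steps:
Mul(Mul(591, Pow(9804, -1)), Pow(-5522, -1)) = Mul(Mul(591, Rational(1, 9804)), Rational(-1, 5522)) = Mul(Rational(197, 3268), Rational(-1, 5522)) = Rational(-197, 18045896)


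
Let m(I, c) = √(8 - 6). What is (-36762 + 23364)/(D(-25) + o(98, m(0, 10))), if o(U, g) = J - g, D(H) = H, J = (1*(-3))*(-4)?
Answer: 174174/167 - 13398*√2/167 ≈ 929.50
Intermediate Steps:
J = 12 (J = -3*(-4) = 12)
m(I, c) = √2
o(U, g) = 12 - g
(-36762 + 23364)/(D(-25) + o(98, m(0, 10))) = (-36762 + 23364)/(-25 + (12 - √2)) = -13398/(-13 - √2)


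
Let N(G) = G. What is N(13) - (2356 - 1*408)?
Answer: -1935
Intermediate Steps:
N(13) - (2356 - 1*408) = 13 - (2356 - 1*408) = 13 - (2356 - 408) = 13 - 1*1948 = 13 - 1948 = -1935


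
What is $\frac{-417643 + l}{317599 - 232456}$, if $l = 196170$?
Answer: $- \frac{221473}{85143} \approx -2.6012$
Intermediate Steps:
$\frac{-417643 + l}{317599 - 232456} = \frac{-417643 + 196170}{317599 - 232456} = - \frac{221473}{85143}$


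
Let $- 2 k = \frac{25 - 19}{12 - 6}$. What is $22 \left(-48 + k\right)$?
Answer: $-1067$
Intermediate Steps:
$k = - \frac{1}{2}$ ($k = - \frac{\left(25 - 19\right) \frac{1}{12 - 6}}{2} = - \frac{6 \cdot \frac{1}{6}}{2} = \left(- \frac{1}{2}\right) 1 = - \frac{1}{2} \approx -0.5$)
$22 \left(-48 + k\right) = 22 \left(-48 - \frac{1}{2}\right) = 22 \left(- \frac{97}{2}\right) = -1067$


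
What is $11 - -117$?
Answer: $128$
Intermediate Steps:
$11 - -117 = 11 + 117 = 128$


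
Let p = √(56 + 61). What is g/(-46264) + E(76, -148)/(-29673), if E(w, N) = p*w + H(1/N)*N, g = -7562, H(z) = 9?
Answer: 15889493/76266204 - 76*√13/9891 ≈ 0.18064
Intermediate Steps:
p = 3*√13 (p = √117 = 3*√13 ≈ 10.817)
E(w, N) = 9*N + 3*w*√13 (E(w, N) = (3*√13)*w + 9*N = 3*w*√13 + 9*N = 9*N + 3*w*√13)
g/(-46264) + E(76, -148)/(-29673) = -7562/(-46264) + (9*(-148) + 3*76*√13)/(-29673) = -7562*(-1/46264) + (-1332 + 228*√13)*(-1/29673) = 3781/23132 + (148/3297 - 76*√13/9891) = 15889493/76266204 - 76*√13/9891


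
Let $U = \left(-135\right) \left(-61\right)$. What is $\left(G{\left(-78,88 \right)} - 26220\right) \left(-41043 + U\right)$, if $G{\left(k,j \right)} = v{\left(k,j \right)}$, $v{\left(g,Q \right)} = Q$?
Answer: $857338656$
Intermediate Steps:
$U = 8235$
$G{\left(k,j \right)} = j$
$\left(G{\left(-78,88 \right)} - 26220\right) \left(-41043 + U\right) = \left(88 - 26220\right) \left(-41043 + 8235\right) = \left(-26132\right) \left(-32808\right) = 857338656$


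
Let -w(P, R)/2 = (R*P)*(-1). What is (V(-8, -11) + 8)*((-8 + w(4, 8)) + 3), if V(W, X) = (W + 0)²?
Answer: 4248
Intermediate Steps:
V(W, X) = W²
w(P, R) = 2*P*R (w(P, R) = -2*R*P*(-1) = -2*P*R*(-1) = -(-2)*P*R = 2*P*R)
(V(-8, -11) + 8)*((-8 + w(4, 8)) + 3) = ((-8)² + 8)*((-8 + 2*4*8) + 3) = (64 + 8)*((-8 + 64) + 3) = 72*(56 + 3) = 72*59 = 4248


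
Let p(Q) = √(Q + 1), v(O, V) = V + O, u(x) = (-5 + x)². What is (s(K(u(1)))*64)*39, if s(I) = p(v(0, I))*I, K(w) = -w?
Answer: -39936*I*√15 ≈ -1.5467e+5*I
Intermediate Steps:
v(O, V) = O + V
p(Q) = √(1 + Q)
s(I) = I*√(1 + I) (s(I) = √(1 + (0 + I))*I = √(1 + I)*I = I*√(1 + I))
(s(K(u(1)))*64)*39 = (((-(-5 + 1)²)*√(1 - (-5 + 1)²))*64)*39 = (((-1*(-4)²)*√(1 - 1*(-4)²))*64)*39 = (((-1*16)*√(1 - 1*16))*64)*39 = (-16*√(1 - 16)*64)*39 = (-16*I*√15*64)*39 = -1024*I*√15*39 = -39936*I*√15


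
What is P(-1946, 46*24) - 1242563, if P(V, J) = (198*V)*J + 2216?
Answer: -426620379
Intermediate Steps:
P(V, J) = 2216 + 198*J*V (P(V, J) = 198*J*V + 2216 = 2216 + 198*J*V)
P(-1946, 46*24) - 1242563 = (2216 + 198*(46*24)*(-1946)) - 1242563 = (2216 + 198*1104*(-1946)) - 1242563 = (2216 - 425380032) - 1242563 = -425377816 - 1242563 = -426620379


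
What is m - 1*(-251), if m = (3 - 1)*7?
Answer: 265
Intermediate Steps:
m = 14 (m = 2*7 = 14)
m - 1*(-251) = 14 - 1*(-251) = 14 + 251 = 265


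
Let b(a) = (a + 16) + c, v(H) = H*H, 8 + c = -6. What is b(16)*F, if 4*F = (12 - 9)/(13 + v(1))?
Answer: 27/28 ≈ 0.96429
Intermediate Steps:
c = -14 (c = -8 - 6 = -14)
v(H) = H²
b(a) = 2 + a (b(a) = (a + 16) - 14 = (16 + a) - 14 = 2 + a)
F = 3/56 (F = ((12 - 9)/(13 + 1²))/4 = (3/(13 + 1))/4 = (3/14)/4 = (3*(1/14))/4 = (¼)*(3/14) = 3/56 ≈ 0.053571)
b(16)*F = (2 + 16)*(3/56) = 18*(3/56) = 27/28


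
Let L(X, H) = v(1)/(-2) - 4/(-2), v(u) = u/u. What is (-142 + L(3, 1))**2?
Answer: 78961/4 ≈ 19740.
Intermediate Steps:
v(u) = 1
L(X, H) = 3/2 (L(X, H) = 1/(-2) - 4/(-2) = 1*(-1/2) - 4*(-1/2) = -1/2 + 2 = 3/2)
(-142 + L(3, 1))**2 = (-142 + 3/2)**2 = (-281/2)**2 = 78961/4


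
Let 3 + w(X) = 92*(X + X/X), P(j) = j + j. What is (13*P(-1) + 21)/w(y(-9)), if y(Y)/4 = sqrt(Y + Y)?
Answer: -445/2445553 + 5520*I*sqrt(2)/2445553 ≈ -0.00018196 + 0.0031921*I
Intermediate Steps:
P(j) = 2*j
y(Y) = 4*sqrt(2)*sqrt(Y) (y(Y) = 4*sqrt(Y + Y) = 4*sqrt(2*Y) = 4*(sqrt(2)*sqrt(Y)) = 4*sqrt(2)*sqrt(Y))
w(X) = 89 + 92*X (w(X) = -3 + 92*(X + X/X) = -3 + 92*(X + 1) = -3 + 92*(1 + X) = -3 + (92 + 92*X) = 89 + 92*X)
(13*P(-1) + 21)/w(y(-9)) = (13*(2*(-1)) + 21)/(89 + 92*(4*sqrt(2)*sqrt(-9))) = (13*(-2) + 21)/(89 + 92*(4*sqrt(2)*(3*I))) = (-26 + 21)/(89 + 92*(12*I*sqrt(2))) = -5/(89 + 1104*I*sqrt(2))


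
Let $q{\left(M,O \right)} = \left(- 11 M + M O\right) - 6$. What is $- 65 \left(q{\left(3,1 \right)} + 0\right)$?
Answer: $2340$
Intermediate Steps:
$q{\left(M,O \right)} = -6 - 11 M + M O$
$- 65 \left(q{\left(3,1 \right)} + 0\right) = - 65 \left(\left(-6 - 33 + 3 \cdot 1\right) + 0\right) = - 65 \left(\left(-6 - 33 + 3\right) + 0\right) = - 65 \left(-36 + 0\right) = \left(-65\right) \left(-36\right) = 2340$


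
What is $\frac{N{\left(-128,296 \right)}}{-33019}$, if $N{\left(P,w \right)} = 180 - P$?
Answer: $- \frac{44}{4717} \approx -0.009328$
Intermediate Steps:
$\frac{N{\left(-128,296 \right)}}{-33019} = \frac{180 - -128}{-33019} = \left(180 + 128\right) \left(- \frac{1}{33019}\right) = 308 \left(- \frac{1}{33019}\right) = - \frac{44}{4717}$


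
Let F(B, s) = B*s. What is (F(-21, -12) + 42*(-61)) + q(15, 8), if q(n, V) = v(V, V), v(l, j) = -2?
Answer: -2312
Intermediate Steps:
q(n, V) = -2
(F(-21, -12) + 42*(-61)) + q(15, 8) = (-21*(-12) + 42*(-61)) - 2 = (252 - 2562) - 2 = -2310 - 2 = -2312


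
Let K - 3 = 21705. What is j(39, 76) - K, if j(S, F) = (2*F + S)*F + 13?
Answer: -7179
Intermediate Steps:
K = 21708 (K = 3 + 21705 = 21708)
j(S, F) = 13 + F*(S + 2*F) (j(S, F) = (S + 2*F)*F + 13 = F*(S + 2*F) + 13 = 13 + F*(S + 2*F))
j(39, 76) - K = (13 + 2*76² + 76*39) - 1*21708 = (13 + 2*5776 + 2964) - 21708 = (13 + 11552 + 2964) - 21708 = 14529 - 21708 = -7179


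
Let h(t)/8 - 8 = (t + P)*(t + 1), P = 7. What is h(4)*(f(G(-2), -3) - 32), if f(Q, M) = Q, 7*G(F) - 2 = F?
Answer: -16128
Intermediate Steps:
G(F) = 2/7 + F/7
h(t) = 64 + 8*(1 + t)*(7 + t) (h(t) = 64 + 8*((t + 7)*(t + 1)) = 64 + 8*((7 + t)*(1 + t)) = 64 + 8*((1 + t)*(7 + t)) = 64 + 8*(1 + t)*(7 + t))
h(4)*(f(G(-2), -3) - 32) = (120 + 8*4**2 + 64*4)*((2/7 + (1/7)*(-2)) - 32) = (120 + 8*16 + 256)*((2/7 - 2/7) - 32) = (120 + 128 + 256)*(0 - 32) = 504*(-32) = -16128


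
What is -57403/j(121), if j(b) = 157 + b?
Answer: -57403/278 ≈ -206.49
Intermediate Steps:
-57403/j(121) = -57403/(157 + 121) = -57403/278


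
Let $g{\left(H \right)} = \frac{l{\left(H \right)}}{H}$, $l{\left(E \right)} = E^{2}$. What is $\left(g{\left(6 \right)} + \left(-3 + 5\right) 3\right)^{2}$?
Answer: $144$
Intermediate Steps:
$g{\left(H \right)} = H$ ($g{\left(H \right)} = \frac{H^{2}}{H} = H$)
$\left(g{\left(6 \right)} + \left(-3 + 5\right) 3\right)^{2} = \left(6 + \left(-3 + 5\right) 3\right)^{2} = \left(6 + 2 \cdot 3\right)^{2} = \left(6 + 6\right)^{2} = 12^{2} = 144$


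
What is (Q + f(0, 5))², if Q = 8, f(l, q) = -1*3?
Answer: 25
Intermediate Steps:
f(l, q) = -3
(Q + f(0, 5))² = (8 - 3)² = 5² = 25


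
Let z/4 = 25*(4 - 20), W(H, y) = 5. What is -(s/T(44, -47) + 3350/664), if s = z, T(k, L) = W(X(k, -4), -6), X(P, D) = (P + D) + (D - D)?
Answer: 104565/332 ≈ 314.95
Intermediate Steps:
X(P, D) = D + P (X(P, D) = (D + P) + 0 = D + P)
T(k, L) = 5
z = -1600 (z = 4*(25*(4 - 20)) = 4*(25*(-16)) = 4*(-400) = -1600)
s = -1600
-(s/T(44, -47) + 3350/664) = -(-1600/5 + 3350/664) = -(-1600*1/5 + 3350*(1/664)) = -(-320 + 1675/332) = -1*(-104565/332) = 104565/332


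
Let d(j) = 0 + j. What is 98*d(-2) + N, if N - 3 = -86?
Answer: -279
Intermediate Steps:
d(j) = j
N = -83 (N = 3 - 86 = -83)
98*d(-2) + N = 98*(-2) - 83 = -196 - 83 = -279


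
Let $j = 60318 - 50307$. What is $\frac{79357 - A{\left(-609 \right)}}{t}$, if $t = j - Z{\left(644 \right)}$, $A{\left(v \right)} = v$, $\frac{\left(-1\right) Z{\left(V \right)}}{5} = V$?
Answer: $\frac{79966}{13231} \approx 6.0438$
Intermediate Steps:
$Z{\left(V \right)} = - 5 V$
$j = 10011$ ($j = 60318 - 50307 = 10011$)
$t = 13231$ ($t = 10011 - \left(-5\right) 644 = 10011 - -3220 = 10011 + 3220 = 13231$)
$\frac{79357 - A{\left(-609 \right)}}{t} = \frac{79357 - -609}{13231} = \left(79357 + 609\right) \frac{1}{13231} = 79966 \cdot \frac{1}{13231} = \frac{79966}{13231}$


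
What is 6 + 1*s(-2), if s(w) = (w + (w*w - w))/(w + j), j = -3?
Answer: 26/5 ≈ 5.2000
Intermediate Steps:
s(w) = w²/(-3 + w) (s(w) = (w + (w*w - w))/(w - 3) = (w + (w² - w))/(-3 + w) = w²/(-3 + w))
6 + 1*s(-2) = 6 + 1*((-2)²/(-3 - 2)) = 6 + 1*(4/(-5)) = 6 + 1*(4*(-⅕)) = 6 + 1*(-⅘) = 6 - ⅘ = 26/5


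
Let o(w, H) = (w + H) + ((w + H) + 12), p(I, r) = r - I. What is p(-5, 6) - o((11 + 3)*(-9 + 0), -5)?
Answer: 261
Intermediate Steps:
o(w, H) = 12 + 2*H + 2*w (o(w, H) = (H + w) + ((H + w) + 12) = (H + w) + (12 + H + w) = 12 + 2*H + 2*w)
p(-5, 6) - o((11 + 3)*(-9 + 0), -5) = (6 - 1*(-5)) - (12 + 2*(-5) + 2*((11 + 3)*(-9 + 0))) = (6 + 5) - (12 - 10 + 2*(14*(-9))) = 11 - (12 - 10 + 2*(-126)) = 11 - (12 - 10 - 252) = 11 - 1*(-250) = 11 + 250 = 261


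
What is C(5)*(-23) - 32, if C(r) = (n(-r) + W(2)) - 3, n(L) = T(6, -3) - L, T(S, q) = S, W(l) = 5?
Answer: -331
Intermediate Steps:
n(L) = 6 - L
C(r) = 8 + r (C(r) = ((6 - (-1)*r) + 5) - 3 = ((6 + r) + 5) - 3 = (11 + r) - 3 = 8 + r)
C(5)*(-23) - 32 = (8 + 5)*(-23) - 32 = 13*(-23) - 32 = -299 - 32 = -331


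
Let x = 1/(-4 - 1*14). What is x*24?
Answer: -4/3 ≈ -1.3333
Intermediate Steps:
x = -1/18 (x = 1/(-4 - 14) = 1/(-18) = -1/18 ≈ -0.055556)
x*24 = -1/18*24 = -4/3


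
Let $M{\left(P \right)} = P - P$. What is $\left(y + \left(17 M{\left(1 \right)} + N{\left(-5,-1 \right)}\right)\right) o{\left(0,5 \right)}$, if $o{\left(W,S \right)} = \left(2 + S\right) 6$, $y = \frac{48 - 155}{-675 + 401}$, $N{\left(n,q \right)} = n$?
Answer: $- \frac{26523}{137} \approx -193.6$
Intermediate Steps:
$M{\left(P \right)} = 0$
$y = \frac{107}{274}$ ($y = - \frac{107}{-274} = \left(-107\right) \left(- \frac{1}{274}\right) = \frac{107}{274} \approx 0.39051$)
$o{\left(W,S \right)} = 12 + 6 S$
$\left(y + \left(17 M{\left(1 \right)} + N{\left(-5,-1 \right)}\right)\right) o{\left(0,5 \right)} = \left(\frac{107}{274} + \left(17 \cdot 0 - 5\right)\right) \left(12 + 6 \cdot 5\right) = \left(\frac{107}{274} + \left(0 - 5\right)\right) \left(12 + 30\right) = \left(\frac{107}{274} - 5\right) 42 = \left(- \frac{1263}{274}\right) 42 = - \frac{26523}{137}$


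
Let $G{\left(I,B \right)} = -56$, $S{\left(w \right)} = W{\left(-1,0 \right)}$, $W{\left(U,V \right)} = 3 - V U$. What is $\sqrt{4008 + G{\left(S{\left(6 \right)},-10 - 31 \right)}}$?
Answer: $4 \sqrt{247} \approx 62.865$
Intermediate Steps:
$W{\left(U,V \right)} = 3 - U V$
$S{\left(w \right)} = 3$ ($S{\left(w \right)} = 3 - \left(-1\right) 0 = 3 + 0 = 3$)
$\sqrt{4008 + G{\left(S{\left(6 \right)},-10 - 31 \right)}} = \sqrt{4008 - 56} = \sqrt{3952} = 4 \sqrt{247}$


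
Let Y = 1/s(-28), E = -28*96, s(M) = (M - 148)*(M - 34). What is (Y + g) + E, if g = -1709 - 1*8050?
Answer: -135821663/10912 ≈ -12447.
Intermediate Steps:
s(M) = (-148 + M)*(-34 + M)
E = -2688
g = -9759 (g = -1709 - 8050 = -9759)
Y = 1/10912 (Y = 1/(5032 + (-28)² - 182*(-28)) = 1/(5032 + 784 + 5096) = 1/10912 ≈ 9.1642e-5)
(Y + g) + E = (1/10912 - 9759) - 2688 = -106490207/10912 - 2688 = -135821663/10912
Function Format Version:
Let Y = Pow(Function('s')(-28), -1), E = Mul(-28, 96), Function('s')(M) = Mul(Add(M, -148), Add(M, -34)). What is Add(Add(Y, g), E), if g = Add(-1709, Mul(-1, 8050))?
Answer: Rational(-135821663, 10912) ≈ -12447.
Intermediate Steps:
Function('s')(M) = Mul(Add(-148, M), Add(-34, M))
E = -2688
g = -9759 (g = Add(-1709, -8050) = -9759)
Y = Rational(1, 10912) (Y = Pow(Add(5032, Pow(-28, 2), Mul(-182, -28)), -1) = Pow(Add(5032, 784, 5096), -1) = Pow(10912, -1) = Rational(1, 10912) ≈ 9.1642e-5)
Add(Add(Y, g), E) = Add(Add(Rational(1, 10912), -9759), -2688) = Add(Rational(-106490207, 10912), -2688) = Rational(-135821663, 10912)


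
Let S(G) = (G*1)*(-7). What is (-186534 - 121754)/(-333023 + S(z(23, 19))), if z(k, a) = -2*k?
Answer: 308288/332701 ≈ 0.92662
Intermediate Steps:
S(G) = -7*G (S(G) = G*(-7) = -7*G)
(-186534 - 121754)/(-333023 + S(z(23, 19))) = (-186534 - 121754)/(-333023 - (-14)*23) = -308288/(-333023 - 7*(-46)) = -308288/(-333023 + 322) = -308288/(-332701) = -308288*(-1/332701) = 308288/332701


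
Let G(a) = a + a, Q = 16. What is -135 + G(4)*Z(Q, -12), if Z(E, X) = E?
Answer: -7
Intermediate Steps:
G(a) = 2*a
-135 + G(4)*Z(Q, -12) = -135 + (2*4)*16 = -135 + 8*16 = -135 + 128 = -7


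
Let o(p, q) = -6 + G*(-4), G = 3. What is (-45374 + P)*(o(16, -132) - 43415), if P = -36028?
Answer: 3535533066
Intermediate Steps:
o(p, q) = -18 (o(p, q) = -6 + 3*(-4) = -6 - 12 = -18)
(-45374 + P)*(o(16, -132) - 43415) = (-45374 - 36028)*(-18 - 43415) = -81402*(-43433) = 3535533066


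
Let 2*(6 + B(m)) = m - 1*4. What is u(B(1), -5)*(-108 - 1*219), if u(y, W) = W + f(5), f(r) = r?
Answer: 0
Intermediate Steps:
B(m) = -8 + m/2 (B(m) = -6 + (m - 1*4)/2 = -6 + (m - 4)/2 = -6 + (-4 + m)/2 = -6 + (-2 + m/2) = -8 + m/2)
u(y, W) = 5 + W (u(y, W) = W + 5 = 5 + W)
u(B(1), -5)*(-108 - 1*219) = (5 - 5)*(-108 - 1*219) = 0*(-108 - 219) = 0*(-327) = 0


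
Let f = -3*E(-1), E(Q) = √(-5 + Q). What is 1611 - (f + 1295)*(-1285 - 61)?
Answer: 1744681 - 4038*I*√6 ≈ 1.7447e+6 - 9891.0*I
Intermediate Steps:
f = -3*I*√6 (f = -3*√(-5 - 1) = -3*I*√6 ≈ -7.3485*I)
1611 - (f + 1295)*(-1285 - 61) = 1611 - (-3*I*√6 + 1295)*(-1285 - 61) = 1611 - (1295 - 3*I*√6)*(-1346) = 1611 - (-1743070 + 4038*I*√6) = 1611 + (1743070 - 4038*I*√6) = 1744681 - 4038*I*√6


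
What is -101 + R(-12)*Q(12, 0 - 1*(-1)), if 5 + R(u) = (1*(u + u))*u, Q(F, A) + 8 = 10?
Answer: 465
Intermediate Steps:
Q(F, A) = 2 (Q(F, A) = -8 + 10 = 2)
R(u) = -5 + 2*u² (R(u) = -5 + (1*(u + u))*u = -5 + (1*(2*u))*u = -5 + (2*u)*u = -5 + 2*u²)
-101 + R(-12)*Q(12, 0 - 1*(-1)) = -101 + (-5 + 2*(-12)²)*2 = -101 + (-5 + 2*144)*2 = -101 + (-5 + 288)*2 = -101 + 283*2 = -101 + 566 = 465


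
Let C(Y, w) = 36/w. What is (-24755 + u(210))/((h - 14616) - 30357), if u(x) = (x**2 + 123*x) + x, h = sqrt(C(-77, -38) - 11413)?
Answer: -38780892495/38429060716 - 45385*I*sqrt(4120435)/38429060716 ≈ -1.0092 - 0.0023973*I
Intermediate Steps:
h = I*sqrt(4120435)/19 (h = sqrt(36/(-38) - 11413) = sqrt(36*(-1/38) - 11413) = sqrt(-18/19 - 11413) = sqrt(-216865/19) = I*sqrt(4120435)/19 ≈ 106.84*I)
u(x) = x**2 + 124*x
(-24755 + u(210))/((h - 14616) - 30357) = (-24755 + 210*(124 + 210))/((I*sqrt(4120435)/19 - 14616) - 30357) = (-24755 + 210*334)/((-14616 + I*sqrt(4120435)/19) - 30357) = (-24755 + 70140)/(-44973 + I*sqrt(4120435)/19) = 45385/(-44973 + I*sqrt(4120435)/19)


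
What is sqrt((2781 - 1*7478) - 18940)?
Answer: I*sqrt(23637) ≈ 153.74*I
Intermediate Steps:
sqrt((2781 - 1*7478) - 18940) = sqrt((2781 - 7478) - 18940) = sqrt(-4697 - 18940) = sqrt(-23637) = I*sqrt(23637)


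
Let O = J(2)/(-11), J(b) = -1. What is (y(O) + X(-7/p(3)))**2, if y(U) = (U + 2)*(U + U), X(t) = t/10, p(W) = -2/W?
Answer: 11978521/5856400 ≈ 2.0454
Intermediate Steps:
O = 1/11 (O = -1/(-11) = -1*(-1/11) = 1/11 ≈ 0.090909)
X(t) = t/10 (X(t) = t*(1/10) = t/10)
y(U) = 2*U*(2 + U) (y(U) = (2 + U)*(2*U) = 2*U*(2 + U))
(y(O) + X(-7/p(3)))**2 = (2*(1/11)*(2 + 1/11) + (-7/((-2/3)))/10)**2 = (2*(1/11)*(23/11) + (-7/((-2*1/3)))/10)**2 = (46/121 + (-7/(-2/3))/10)**2 = (46/121 + (-7*(-3/2))/10)**2 = (46/121 + (1/10)*(21/2))**2 = (46/121 + 21/20)**2 = (3461/2420)**2 = 11978521/5856400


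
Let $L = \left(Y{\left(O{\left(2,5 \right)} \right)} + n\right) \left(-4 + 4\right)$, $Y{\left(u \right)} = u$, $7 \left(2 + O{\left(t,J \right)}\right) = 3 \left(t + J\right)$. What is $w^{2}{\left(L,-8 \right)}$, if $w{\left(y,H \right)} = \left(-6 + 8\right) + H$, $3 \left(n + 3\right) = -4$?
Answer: $36$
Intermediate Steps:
$O{\left(t,J \right)} = -2 + \frac{3 J}{7} + \frac{3 t}{7}$ ($O{\left(t,J \right)} = -2 + \frac{3 \left(t + J\right)}{7} = -2 + \frac{3 \left(J + t\right)}{7} = -2 + \frac{3 J + 3 t}{7} = -2 + \left(\frac{3 J}{7} + \frac{3 t}{7}\right) = -2 + \frac{3 J}{7} + \frac{3 t}{7}$)
$n = - \frac{13}{3}$ ($n = -3 + \frac{1}{3} \left(-4\right) = -3 - \frac{4}{3} = - \frac{13}{3} \approx -4.3333$)
$L = 0$ ($L = \left(\left(-2 + \frac{3}{7} \cdot 5 + \frac{3}{7} \cdot 2\right) - \frac{13}{3}\right) \left(-4 + 4\right) = \left(\left(-2 + \frac{15}{7} + \frac{6}{7}\right) - \frac{13}{3}\right) 0 = \left(1 - \frac{13}{3}\right) 0 = \left(- \frac{10}{3}\right) 0 = 0$)
$w{\left(y,H \right)} = 2 + H$
$w^{2}{\left(L,-8 \right)} = \left(2 - 8\right)^{2} = \left(-6\right)^{2} = 36$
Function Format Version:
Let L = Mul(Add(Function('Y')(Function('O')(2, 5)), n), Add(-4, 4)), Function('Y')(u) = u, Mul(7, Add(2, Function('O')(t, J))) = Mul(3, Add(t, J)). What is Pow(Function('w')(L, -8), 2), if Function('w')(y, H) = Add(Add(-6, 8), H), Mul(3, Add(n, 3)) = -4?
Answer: 36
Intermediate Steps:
Function('O')(t, J) = Add(-2, Mul(Rational(3, 7), J), Mul(Rational(3, 7), t)) (Function('O')(t, J) = Add(-2, Mul(Rational(1, 7), Mul(3, Add(t, J)))) = Add(-2, Mul(Rational(1, 7), Mul(3, Add(J, t)))) = Add(-2, Mul(Rational(1, 7), Add(Mul(3, J), Mul(3, t)))) = Add(-2, Add(Mul(Rational(3, 7), J), Mul(Rational(3, 7), t))) = Add(-2, Mul(Rational(3, 7), J), Mul(Rational(3, 7), t)))
n = Rational(-13, 3) (n = Add(-3, Mul(Rational(1, 3), -4)) = Add(-3, Rational(-4, 3)) = Rational(-13, 3) ≈ -4.3333)
L = 0 (L = Mul(Add(Add(-2, Mul(Rational(3, 7), 5), Mul(Rational(3, 7), 2)), Rational(-13, 3)), Add(-4, 4)) = Mul(Add(Add(-2, Rational(15, 7), Rational(6, 7)), Rational(-13, 3)), 0) = Mul(Add(1, Rational(-13, 3)), 0) = Mul(Rational(-10, 3), 0) = 0)
Function('w')(y, H) = Add(2, H)
Pow(Function('w')(L, -8), 2) = Pow(Add(2, -8), 2) = Pow(-6, 2) = 36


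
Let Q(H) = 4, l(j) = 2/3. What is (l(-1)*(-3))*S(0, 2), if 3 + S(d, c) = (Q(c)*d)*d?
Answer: 6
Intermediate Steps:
l(j) = ⅔ (l(j) = 2*(⅓) = ⅔)
S(d, c) = -3 + 4*d² (S(d, c) = -3 + (4*d)*d = -3 + 4*d²)
(l(-1)*(-3))*S(0, 2) = ((⅔)*(-3))*(-3 + 4*0²) = -2*(-3 + 4*0) = -2*(-3 + 0) = -2*(-3) = 6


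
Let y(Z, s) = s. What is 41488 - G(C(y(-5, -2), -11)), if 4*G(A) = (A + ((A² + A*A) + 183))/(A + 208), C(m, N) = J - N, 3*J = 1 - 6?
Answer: 324598813/7824 ≈ 41488.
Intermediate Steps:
J = -5/3 (J = (1 - 6)/3 = (⅓)*(-5) = -5/3 ≈ -1.6667)
C(m, N) = -5/3 - N
G(A) = (183 + A + 2*A²)/(4*(208 + A)) (G(A) = ((A + ((A² + A*A) + 183))/(A + 208))/4 = ((A + ((A² + A²) + 183))/(208 + A))/4 = ((A + (2*A² + 183))/(208 + A))/4 = ((A + (183 + 2*A²))/(208 + A))/4 = ((183 + A + 2*A²)/(208 + A))/4 = (183 + A + 2*A²)/(4*(208 + A)))
41488 - G(C(y(-5, -2), -11)) = 41488 - (183 + (-5/3 - 1*(-11)) + 2*(-5/3 - 1*(-11))²)/(4*(208 + (-5/3 - 1*(-11)))) = 41488 - (183 + (-5/3 + 11) + 2*(-5/3 + 11)²)/(4*(208 + (-5/3 + 11))) = 41488 - (183 + 28/3 + 2*(28/3)²)/(4*(208 + 28/3)) = 41488 - (183 + 28/3 + 2*(784/9))/(4*652/3) = 41488 - 3*(183 + 28/3 + 1568/9)/(4*652) = 41488 - 3*3299/(4*652*9) = 41488 - 1*3299/7824 = 41488 - 3299/7824 = 324598813/7824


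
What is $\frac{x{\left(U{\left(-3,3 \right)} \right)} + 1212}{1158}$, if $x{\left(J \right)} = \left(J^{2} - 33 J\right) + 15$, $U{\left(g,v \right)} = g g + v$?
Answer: $\frac{325}{386} \approx 0.84197$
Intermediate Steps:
$U{\left(g,v \right)} = v + g^{2}$ ($U{\left(g,v \right)} = g^{2} + v = v + g^{2}$)
$x{\left(J \right)} = 15 + J^{2} - 33 J$
$\frac{x{\left(U{\left(-3,3 \right)} \right)} + 1212}{1158} = \frac{\left(15 + \left(3 + \left(-3\right)^{2}\right)^{2} - 33 \left(3 + \left(-3\right)^{2}\right)\right) + 1212}{1158} = \left(\left(15 + \left(3 + 9\right)^{2} - 33 \left(3 + 9\right)\right) + 1212\right) \frac{1}{1158} = \left(\left(15 + 12^{2} - 396\right) + 1212\right) \frac{1}{1158} = \left(\left(15 + 144 - 396\right) + 1212\right) \frac{1}{1158} = \left(-237 + 1212\right) \frac{1}{1158} = 975 \cdot \frac{1}{1158} = \frac{325}{386}$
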